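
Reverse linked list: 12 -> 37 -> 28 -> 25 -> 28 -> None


Step 1: curr=12, set curr.next=prev(None) | reversed so far: 12
Step 2: curr=37, set curr.next=prev(12) | reversed so far: 37 -> 12
Step 3: curr=28, set curr.next=prev(37) | reversed so far: 28 -> 37 -> 12
Step 4: curr=25, set curr.next=prev(28) | reversed so far: 25 -> 28 -> 37 -> 12
Step 5: curr=28, set curr.next=prev(25) | reversed so far: 28 -> 25 -> 28 -> 37 -> 12

28 -> 25 -> 28 -> 37 -> 12 -> None


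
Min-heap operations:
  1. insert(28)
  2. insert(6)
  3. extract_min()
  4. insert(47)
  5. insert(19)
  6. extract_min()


insert(28) -> [28]
insert(6) -> [6, 28]
extract_min()->6, [28]
insert(47) -> [28, 47]
insert(19) -> [19, 47, 28]
extract_min()->19, [28, 47]

Final heap: [28, 47]


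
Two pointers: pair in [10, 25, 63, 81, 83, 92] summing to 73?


lo=0(10)+hi=5(92)=102
lo=0(10)+hi=4(83)=93
lo=0(10)+hi=3(81)=91
lo=0(10)+hi=2(63)=73

Yes: 10+63=73


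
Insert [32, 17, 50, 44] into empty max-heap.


Insert 32: [32]
Insert 17: [32, 17]
Insert 50: [50, 17, 32]
Insert 44: [50, 44, 32, 17]

Final heap: [50, 44, 32, 17]


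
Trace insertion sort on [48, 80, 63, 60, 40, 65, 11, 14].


Initial: [48, 80, 63, 60, 40, 65, 11, 14]
Insert 80: [48, 80, 63, 60, 40, 65, 11, 14]
Insert 63: [48, 63, 80, 60, 40, 65, 11, 14]
Insert 60: [48, 60, 63, 80, 40, 65, 11, 14]
Insert 40: [40, 48, 60, 63, 80, 65, 11, 14]
Insert 65: [40, 48, 60, 63, 65, 80, 11, 14]
Insert 11: [11, 40, 48, 60, 63, 65, 80, 14]
Insert 14: [11, 14, 40, 48, 60, 63, 65, 80]

Sorted: [11, 14, 40, 48, 60, 63, 65, 80]


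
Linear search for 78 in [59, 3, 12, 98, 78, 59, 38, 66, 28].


i=0: 59!=78
i=1: 3!=78
i=2: 12!=78
i=3: 98!=78
i=4: 78==78 found!

Found at 4, 5 comps


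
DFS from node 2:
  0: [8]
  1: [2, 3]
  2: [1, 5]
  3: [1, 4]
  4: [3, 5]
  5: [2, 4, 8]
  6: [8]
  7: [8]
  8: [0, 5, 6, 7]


Visit 2, push [5, 1]
Visit 1, push [3]
Visit 3, push [4]
Visit 4, push [5]
Visit 5, push [8]
Visit 8, push [7, 6, 0]
Visit 0, push []
Visit 6, push []
Visit 7, push []

DFS order: [2, 1, 3, 4, 5, 8, 0, 6, 7]


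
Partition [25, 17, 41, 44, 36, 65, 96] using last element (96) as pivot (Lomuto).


Pivot: 96
  25 <= 96: advance i (no swap)
  17 <= 96: advance i (no swap)
  41 <= 96: advance i (no swap)
  44 <= 96: advance i (no swap)
  36 <= 96: advance i (no swap)
  65 <= 96: advance i (no swap)
Place pivot at 6: [25, 17, 41, 44, 36, 65, 96]

Partitioned: [25, 17, 41, 44, 36, 65, 96]


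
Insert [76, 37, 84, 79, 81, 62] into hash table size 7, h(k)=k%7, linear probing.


Insert 76: h=6 -> slot 6
Insert 37: h=2 -> slot 2
Insert 84: h=0 -> slot 0
Insert 79: h=2, 1 probes -> slot 3
Insert 81: h=4 -> slot 4
Insert 62: h=6, 2 probes -> slot 1

Table: [84, 62, 37, 79, 81, None, 76]


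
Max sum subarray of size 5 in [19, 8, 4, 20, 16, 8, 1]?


[0:5]: 67
[1:6]: 56
[2:7]: 49

Max: 67 at [0:5]


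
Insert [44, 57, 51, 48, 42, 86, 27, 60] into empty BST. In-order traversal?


Insert 44: root
Insert 57: R from 44
Insert 51: R from 44 -> L from 57
Insert 48: R from 44 -> L from 57 -> L from 51
Insert 42: L from 44
Insert 86: R from 44 -> R from 57
Insert 27: L from 44 -> L from 42
Insert 60: R from 44 -> R from 57 -> L from 86

In-order: [27, 42, 44, 48, 51, 57, 60, 86]


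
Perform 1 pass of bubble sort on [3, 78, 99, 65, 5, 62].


Initial: [3, 78, 99, 65, 5, 62]
Pass 1: [3, 78, 65, 5, 62, 99] (3 swaps)

After 1 pass: [3, 78, 65, 5, 62, 99]


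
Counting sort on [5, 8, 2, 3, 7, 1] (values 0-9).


Input: [5, 8, 2, 3, 7, 1]
Counts: [0, 1, 1, 1, 0, 1, 0, 1, 1, 0]

Sorted: [1, 2, 3, 5, 7, 8]


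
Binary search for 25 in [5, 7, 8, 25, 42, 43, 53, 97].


Step 1: lo=0, hi=7, mid=3, val=25

Found at index 3


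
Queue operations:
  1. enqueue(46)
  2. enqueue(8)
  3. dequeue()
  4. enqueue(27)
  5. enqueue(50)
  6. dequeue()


enqueue(46) -> [46]
enqueue(8) -> [46, 8]
dequeue()->46, [8]
enqueue(27) -> [8, 27]
enqueue(50) -> [8, 27, 50]
dequeue()->8, [27, 50]

Final queue: [27, 50]


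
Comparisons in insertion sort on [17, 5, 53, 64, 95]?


Algorithm: insertion sort
Input: [17, 5, 53, 64, 95]
Sorted: [5, 17, 53, 64, 95]

4


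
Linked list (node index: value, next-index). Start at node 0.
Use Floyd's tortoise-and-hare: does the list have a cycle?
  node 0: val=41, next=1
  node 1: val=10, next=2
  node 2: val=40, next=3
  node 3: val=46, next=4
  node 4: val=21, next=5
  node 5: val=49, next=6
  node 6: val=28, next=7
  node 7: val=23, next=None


Floyd's tortoise (slow, +1) and hare (fast, +2):
  init: slow=0, fast=0
  step 1: slow=1, fast=2
  step 2: slow=2, fast=4
  step 3: slow=3, fast=6
  step 4: fast 6->7->None, no cycle

Cycle: no


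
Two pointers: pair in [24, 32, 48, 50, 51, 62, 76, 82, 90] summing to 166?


lo=0(24)+hi=8(90)=114
lo=1(32)+hi=8(90)=122
lo=2(48)+hi=8(90)=138
lo=3(50)+hi=8(90)=140
lo=4(51)+hi=8(90)=141
lo=5(62)+hi=8(90)=152
lo=6(76)+hi=8(90)=166

Yes: 76+90=166


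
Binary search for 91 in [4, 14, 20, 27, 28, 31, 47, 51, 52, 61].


Step 1: lo=0, hi=9, mid=4, val=28
Step 2: lo=5, hi=9, mid=7, val=51
Step 3: lo=8, hi=9, mid=8, val=52
Step 4: lo=9, hi=9, mid=9, val=61

Not found


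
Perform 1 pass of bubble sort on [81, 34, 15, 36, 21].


Initial: [81, 34, 15, 36, 21]
Pass 1: [34, 15, 36, 21, 81] (4 swaps)

After 1 pass: [34, 15, 36, 21, 81]


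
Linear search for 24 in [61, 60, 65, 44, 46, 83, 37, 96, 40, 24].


i=0: 61!=24
i=1: 60!=24
i=2: 65!=24
i=3: 44!=24
i=4: 46!=24
i=5: 83!=24
i=6: 37!=24
i=7: 96!=24
i=8: 40!=24
i=9: 24==24 found!

Found at 9, 10 comps


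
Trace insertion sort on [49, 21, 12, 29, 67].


Initial: [49, 21, 12, 29, 67]
Insert 21: [21, 49, 12, 29, 67]
Insert 12: [12, 21, 49, 29, 67]
Insert 29: [12, 21, 29, 49, 67]
Insert 67: [12, 21, 29, 49, 67]

Sorted: [12, 21, 29, 49, 67]


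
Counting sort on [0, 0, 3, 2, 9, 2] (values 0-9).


Input: [0, 0, 3, 2, 9, 2]
Counts: [2, 0, 2, 1, 0, 0, 0, 0, 0, 1]

Sorted: [0, 0, 2, 2, 3, 9]


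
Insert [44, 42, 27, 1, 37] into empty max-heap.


Insert 44: [44]
Insert 42: [44, 42]
Insert 27: [44, 42, 27]
Insert 1: [44, 42, 27, 1]
Insert 37: [44, 42, 27, 1, 37]

Final heap: [44, 42, 27, 1, 37]


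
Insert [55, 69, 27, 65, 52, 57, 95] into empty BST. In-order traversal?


Insert 55: root
Insert 69: R from 55
Insert 27: L from 55
Insert 65: R from 55 -> L from 69
Insert 52: L from 55 -> R from 27
Insert 57: R from 55 -> L from 69 -> L from 65
Insert 95: R from 55 -> R from 69

In-order: [27, 52, 55, 57, 65, 69, 95]


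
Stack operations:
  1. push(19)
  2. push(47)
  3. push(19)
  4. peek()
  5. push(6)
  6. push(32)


push(19) -> [19]
push(47) -> [19, 47]
push(19) -> [19, 47, 19]
peek()->19
push(6) -> [19, 47, 19, 6]
push(32) -> [19, 47, 19, 6, 32]

Final stack: [19, 47, 19, 6, 32]


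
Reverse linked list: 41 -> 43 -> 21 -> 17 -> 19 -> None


Step 1: curr=41, set curr.next=prev(None) | reversed so far: 41
Step 2: curr=43, set curr.next=prev(41) | reversed so far: 43 -> 41
Step 3: curr=21, set curr.next=prev(43) | reversed so far: 21 -> 43 -> 41
Step 4: curr=17, set curr.next=prev(21) | reversed so far: 17 -> 21 -> 43 -> 41
Step 5: curr=19, set curr.next=prev(17) | reversed so far: 19 -> 17 -> 21 -> 43 -> 41

19 -> 17 -> 21 -> 43 -> 41 -> None


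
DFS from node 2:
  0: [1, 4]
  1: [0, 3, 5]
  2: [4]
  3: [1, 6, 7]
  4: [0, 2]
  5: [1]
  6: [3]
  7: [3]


Visit 2, push [4]
Visit 4, push [0]
Visit 0, push [1]
Visit 1, push [5, 3]
Visit 3, push [7, 6]
Visit 6, push []
Visit 7, push []
Visit 5, push []

DFS order: [2, 4, 0, 1, 3, 6, 7, 5]


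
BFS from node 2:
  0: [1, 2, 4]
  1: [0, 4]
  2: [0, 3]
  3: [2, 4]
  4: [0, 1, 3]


Visit 2, enqueue [0, 3]
Visit 0, enqueue [1, 4]
Visit 3, enqueue []
Visit 1, enqueue []
Visit 4, enqueue []

BFS order: [2, 0, 3, 1, 4]


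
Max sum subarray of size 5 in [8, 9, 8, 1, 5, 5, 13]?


[0:5]: 31
[1:6]: 28
[2:7]: 32

Max: 32 at [2:7]


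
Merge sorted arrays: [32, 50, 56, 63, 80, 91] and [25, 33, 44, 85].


Take 25 from B
Take 32 from A
Take 33 from B
Take 44 from B
Take 50 from A
Take 56 from A
Take 63 from A
Take 80 from A
Take 85 from B

Merged: [25, 32, 33, 44, 50, 56, 63, 80, 85, 91]


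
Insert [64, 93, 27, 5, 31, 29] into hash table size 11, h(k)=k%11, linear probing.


Insert 64: h=9 -> slot 9
Insert 93: h=5 -> slot 5
Insert 27: h=5, 1 probes -> slot 6
Insert 5: h=5, 2 probes -> slot 7
Insert 31: h=9, 1 probes -> slot 10
Insert 29: h=7, 1 probes -> slot 8

Table: [None, None, None, None, None, 93, 27, 5, 29, 64, 31]


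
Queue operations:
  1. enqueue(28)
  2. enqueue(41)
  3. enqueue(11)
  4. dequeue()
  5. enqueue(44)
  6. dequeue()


enqueue(28) -> [28]
enqueue(41) -> [28, 41]
enqueue(11) -> [28, 41, 11]
dequeue()->28, [41, 11]
enqueue(44) -> [41, 11, 44]
dequeue()->41, [11, 44]

Final queue: [11, 44]


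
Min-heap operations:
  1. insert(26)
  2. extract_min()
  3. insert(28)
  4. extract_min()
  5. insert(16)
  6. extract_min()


insert(26) -> [26]
extract_min()->26, []
insert(28) -> [28]
extract_min()->28, []
insert(16) -> [16]
extract_min()->16, []

Final heap: []


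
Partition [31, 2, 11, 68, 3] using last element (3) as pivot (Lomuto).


Pivot: 3
  2 <= 3: swap -> [2, 31, 11, 68, 3]
Place pivot at 1: [2, 3, 11, 68, 31]

Partitioned: [2, 3, 11, 68, 31]


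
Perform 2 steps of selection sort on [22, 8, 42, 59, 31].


Initial: [22, 8, 42, 59, 31]
Step 1: min=8 at 1
  Swap: [8, 22, 42, 59, 31]
Step 2: min=22 at 1
  Swap: [8, 22, 42, 59, 31]

After 2 steps: [8, 22, 42, 59, 31]


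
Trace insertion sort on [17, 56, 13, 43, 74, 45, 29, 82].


Initial: [17, 56, 13, 43, 74, 45, 29, 82]
Insert 56: [17, 56, 13, 43, 74, 45, 29, 82]
Insert 13: [13, 17, 56, 43, 74, 45, 29, 82]
Insert 43: [13, 17, 43, 56, 74, 45, 29, 82]
Insert 74: [13, 17, 43, 56, 74, 45, 29, 82]
Insert 45: [13, 17, 43, 45, 56, 74, 29, 82]
Insert 29: [13, 17, 29, 43, 45, 56, 74, 82]
Insert 82: [13, 17, 29, 43, 45, 56, 74, 82]

Sorted: [13, 17, 29, 43, 45, 56, 74, 82]


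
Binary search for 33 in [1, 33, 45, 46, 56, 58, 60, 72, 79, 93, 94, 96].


Step 1: lo=0, hi=11, mid=5, val=58
Step 2: lo=0, hi=4, mid=2, val=45
Step 3: lo=0, hi=1, mid=0, val=1
Step 4: lo=1, hi=1, mid=1, val=33

Found at index 1


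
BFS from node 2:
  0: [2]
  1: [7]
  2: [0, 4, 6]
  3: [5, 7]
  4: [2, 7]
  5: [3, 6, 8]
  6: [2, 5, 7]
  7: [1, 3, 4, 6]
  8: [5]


Visit 2, enqueue [0, 4, 6]
Visit 0, enqueue []
Visit 4, enqueue [7]
Visit 6, enqueue [5]
Visit 7, enqueue [1, 3]
Visit 5, enqueue [8]
Visit 1, enqueue []
Visit 3, enqueue []
Visit 8, enqueue []

BFS order: [2, 0, 4, 6, 7, 5, 1, 3, 8]


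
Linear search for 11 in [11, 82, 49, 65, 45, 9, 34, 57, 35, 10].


i=0: 11==11 found!

Found at 0, 1 comps


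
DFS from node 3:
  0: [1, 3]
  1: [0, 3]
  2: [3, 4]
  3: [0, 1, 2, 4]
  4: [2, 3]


Visit 3, push [4, 2, 1, 0]
Visit 0, push [1]
Visit 1, push []
Visit 2, push [4]
Visit 4, push []

DFS order: [3, 0, 1, 2, 4]


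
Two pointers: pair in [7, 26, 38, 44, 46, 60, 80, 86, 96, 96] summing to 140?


lo=0(7)+hi=9(96)=103
lo=1(26)+hi=9(96)=122
lo=2(38)+hi=9(96)=134
lo=3(44)+hi=9(96)=140

Yes: 44+96=140


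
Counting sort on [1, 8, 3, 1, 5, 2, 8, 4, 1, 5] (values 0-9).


Input: [1, 8, 3, 1, 5, 2, 8, 4, 1, 5]
Counts: [0, 3, 1, 1, 1, 2, 0, 0, 2, 0]

Sorted: [1, 1, 1, 2, 3, 4, 5, 5, 8, 8]


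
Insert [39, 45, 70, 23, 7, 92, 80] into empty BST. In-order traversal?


Insert 39: root
Insert 45: R from 39
Insert 70: R from 39 -> R from 45
Insert 23: L from 39
Insert 7: L from 39 -> L from 23
Insert 92: R from 39 -> R from 45 -> R from 70
Insert 80: R from 39 -> R from 45 -> R from 70 -> L from 92

In-order: [7, 23, 39, 45, 70, 80, 92]


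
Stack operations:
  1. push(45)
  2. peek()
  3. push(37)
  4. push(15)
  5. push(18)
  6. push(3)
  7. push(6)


push(45) -> [45]
peek()->45
push(37) -> [45, 37]
push(15) -> [45, 37, 15]
push(18) -> [45, 37, 15, 18]
push(3) -> [45, 37, 15, 18, 3]
push(6) -> [45, 37, 15, 18, 3, 6]

Final stack: [45, 37, 15, 18, 3, 6]


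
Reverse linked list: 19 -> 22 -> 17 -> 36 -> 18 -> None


Step 1: curr=19, set curr.next=prev(None) | reversed so far: 19
Step 2: curr=22, set curr.next=prev(19) | reversed so far: 22 -> 19
Step 3: curr=17, set curr.next=prev(22) | reversed so far: 17 -> 22 -> 19
Step 4: curr=36, set curr.next=prev(17) | reversed so far: 36 -> 17 -> 22 -> 19
Step 5: curr=18, set curr.next=prev(36) | reversed so far: 18 -> 36 -> 17 -> 22 -> 19

18 -> 36 -> 17 -> 22 -> 19 -> None


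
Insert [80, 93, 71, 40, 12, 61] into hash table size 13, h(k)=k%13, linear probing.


Insert 80: h=2 -> slot 2
Insert 93: h=2, 1 probes -> slot 3
Insert 71: h=6 -> slot 6
Insert 40: h=1 -> slot 1
Insert 12: h=12 -> slot 12
Insert 61: h=9 -> slot 9

Table: [None, 40, 80, 93, None, None, 71, None, None, 61, None, None, 12]


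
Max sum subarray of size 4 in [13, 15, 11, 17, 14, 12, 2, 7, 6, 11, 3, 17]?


[0:4]: 56
[1:5]: 57
[2:6]: 54
[3:7]: 45
[4:8]: 35
[5:9]: 27
[6:10]: 26
[7:11]: 27
[8:12]: 37

Max: 57 at [1:5]


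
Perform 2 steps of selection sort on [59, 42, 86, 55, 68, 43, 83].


Initial: [59, 42, 86, 55, 68, 43, 83]
Step 1: min=42 at 1
  Swap: [42, 59, 86, 55, 68, 43, 83]
Step 2: min=43 at 5
  Swap: [42, 43, 86, 55, 68, 59, 83]

After 2 steps: [42, 43, 86, 55, 68, 59, 83]


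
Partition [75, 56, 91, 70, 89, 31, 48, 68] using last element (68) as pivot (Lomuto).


Pivot: 68
  56 <= 68: swap -> [56, 75, 91, 70, 89, 31, 48, 68]
  31 <= 68: swap -> [56, 31, 91, 70, 89, 75, 48, 68]
  48 <= 68: swap -> [56, 31, 48, 70, 89, 75, 91, 68]
Place pivot at 3: [56, 31, 48, 68, 89, 75, 91, 70]

Partitioned: [56, 31, 48, 68, 89, 75, 91, 70]


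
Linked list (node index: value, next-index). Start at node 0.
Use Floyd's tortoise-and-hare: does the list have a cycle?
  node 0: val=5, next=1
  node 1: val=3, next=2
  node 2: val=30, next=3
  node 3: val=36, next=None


Floyd's tortoise (slow, +1) and hare (fast, +2):
  init: slow=0, fast=0
  step 1: slow=1, fast=2
  step 2: fast 2->3->None, no cycle

Cycle: no


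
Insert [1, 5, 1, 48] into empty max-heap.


Insert 1: [1]
Insert 5: [5, 1]
Insert 1: [5, 1, 1]
Insert 48: [48, 5, 1, 1]

Final heap: [48, 5, 1, 1]


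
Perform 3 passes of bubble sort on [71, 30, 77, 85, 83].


Initial: [71, 30, 77, 85, 83]
Pass 1: [30, 71, 77, 83, 85] (2 swaps)
Pass 2: [30, 71, 77, 83, 85] (0 swaps)
Pass 3: [30, 71, 77, 83, 85] (0 swaps)

After 3 passes: [30, 71, 77, 83, 85]


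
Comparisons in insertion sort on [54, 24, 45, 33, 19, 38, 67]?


Algorithm: insertion sort
Input: [54, 24, 45, 33, 19, 38, 67]
Sorted: [19, 24, 33, 38, 45, 54, 67]

14


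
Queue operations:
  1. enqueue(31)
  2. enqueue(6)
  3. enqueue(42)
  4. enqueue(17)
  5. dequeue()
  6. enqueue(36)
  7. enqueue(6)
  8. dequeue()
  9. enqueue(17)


enqueue(31) -> [31]
enqueue(6) -> [31, 6]
enqueue(42) -> [31, 6, 42]
enqueue(17) -> [31, 6, 42, 17]
dequeue()->31, [6, 42, 17]
enqueue(36) -> [6, 42, 17, 36]
enqueue(6) -> [6, 42, 17, 36, 6]
dequeue()->6, [42, 17, 36, 6]
enqueue(17) -> [42, 17, 36, 6, 17]

Final queue: [42, 17, 36, 6, 17]


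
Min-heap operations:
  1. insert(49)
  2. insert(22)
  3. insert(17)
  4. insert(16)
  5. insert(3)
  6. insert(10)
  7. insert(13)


insert(49) -> [49]
insert(22) -> [22, 49]
insert(17) -> [17, 49, 22]
insert(16) -> [16, 17, 22, 49]
insert(3) -> [3, 16, 22, 49, 17]
insert(10) -> [3, 16, 10, 49, 17, 22]
insert(13) -> [3, 16, 10, 49, 17, 22, 13]

Final heap: [3, 16, 10, 49, 17, 22, 13]


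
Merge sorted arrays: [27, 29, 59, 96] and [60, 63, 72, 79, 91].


Take 27 from A
Take 29 from A
Take 59 from A
Take 60 from B
Take 63 from B
Take 72 from B
Take 79 from B
Take 91 from B

Merged: [27, 29, 59, 60, 63, 72, 79, 91, 96]


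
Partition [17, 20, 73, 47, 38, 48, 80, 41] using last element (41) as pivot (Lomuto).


Pivot: 41
  17 <= 41: advance i (no swap)
  20 <= 41: advance i (no swap)
  38 <= 41: swap -> [17, 20, 38, 47, 73, 48, 80, 41]
Place pivot at 3: [17, 20, 38, 41, 73, 48, 80, 47]

Partitioned: [17, 20, 38, 41, 73, 48, 80, 47]


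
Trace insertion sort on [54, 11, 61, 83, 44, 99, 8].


Initial: [54, 11, 61, 83, 44, 99, 8]
Insert 11: [11, 54, 61, 83, 44, 99, 8]
Insert 61: [11, 54, 61, 83, 44, 99, 8]
Insert 83: [11, 54, 61, 83, 44, 99, 8]
Insert 44: [11, 44, 54, 61, 83, 99, 8]
Insert 99: [11, 44, 54, 61, 83, 99, 8]
Insert 8: [8, 11, 44, 54, 61, 83, 99]

Sorted: [8, 11, 44, 54, 61, 83, 99]


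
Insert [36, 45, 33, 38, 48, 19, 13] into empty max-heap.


Insert 36: [36]
Insert 45: [45, 36]
Insert 33: [45, 36, 33]
Insert 38: [45, 38, 33, 36]
Insert 48: [48, 45, 33, 36, 38]
Insert 19: [48, 45, 33, 36, 38, 19]
Insert 13: [48, 45, 33, 36, 38, 19, 13]

Final heap: [48, 45, 33, 36, 38, 19, 13]


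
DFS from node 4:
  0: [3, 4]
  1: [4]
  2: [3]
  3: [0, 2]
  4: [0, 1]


Visit 4, push [1, 0]
Visit 0, push [3]
Visit 3, push [2]
Visit 2, push []
Visit 1, push []

DFS order: [4, 0, 3, 2, 1]


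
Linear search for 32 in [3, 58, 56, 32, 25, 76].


i=0: 3!=32
i=1: 58!=32
i=2: 56!=32
i=3: 32==32 found!

Found at 3, 4 comps


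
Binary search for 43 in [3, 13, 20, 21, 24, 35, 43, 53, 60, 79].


Step 1: lo=0, hi=9, mid=4, val=24
Step 2: lo=5, hi=9, mid=7, val=53
Step 3: lo=5, hi=6, mid=5, val=35
Step 4: lo=6, hi=6, mid=6, val=43

Found at index 6


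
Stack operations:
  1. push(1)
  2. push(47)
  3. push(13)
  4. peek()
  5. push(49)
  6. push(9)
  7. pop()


push(1) -> [1]
push(47) -> [1, 47]
push(13) -> [1, 47, 13]
peek()->13
push(49) -> [1, 47, 13, 49]
push(9) -> [1, 47, 13, 49, 9]
pop()->9, [1, 47, 13, 49]

Final stack: [1, 47, 13, 49]


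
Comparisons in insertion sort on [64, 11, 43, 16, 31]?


Algorithm: insertion sort
Input: [64, 11, 43, 16, 31]
Sorted: [11, 16, 31, 43, 64]

9


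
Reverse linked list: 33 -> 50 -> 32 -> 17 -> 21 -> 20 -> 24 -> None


Step 1: curr=33, set curr.next=prev(None) | reversed so far: 33
Step 2: curr=50, set curr.next=prev(33) | reversed so far: 50 -> 33
Step 3: curr=32, set curr.next=prev(50) | reversed so far: 32 -> 50 -> 33
Step 4: curr=17, set curr.next=prev(32) | reversed so far: 17 -> 32 -> 50 -> 33
Step 5: curr=21, set curr.next=prev(17) | reversed so far: 21 -> 17 -> 32 -> 50 -> 33
Step 6: curr=20, set curr.next=prev(21) | reversed so far: 20 -> 21 -> 17 -> 32 -> 50 -> 33
Step 7: curr=24, set curr.next=prev(20) | reversed so far: 24 -> 20 -> 21 -> 17 -> 32 -> 50 -> 33

24 -> 20 -> 21 -> 17 -> 32 -> 50 -> 33 -> None


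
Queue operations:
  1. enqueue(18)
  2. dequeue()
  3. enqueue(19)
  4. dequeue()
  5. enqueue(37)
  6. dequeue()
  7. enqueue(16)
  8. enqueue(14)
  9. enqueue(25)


enqueue(18) -> [18]
dequeue()->18, []
enqueue(19) -> [19]
dequeue()->19, []
enqueue(37) -> [37]
dequeue()->37, []
enqueue(16) -> [16]
enqueue(14) -> [16, 14]
enqueue(25) -> [16, 14, 25]

Final queue: [16, 14, 25]


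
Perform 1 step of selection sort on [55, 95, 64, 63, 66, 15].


Initial: [55, 95, 64, 63, 66, 15]
Step 1: min=15 at 5
  Swap: [15, 95, 64, 63, 66, 55]

After 1 step: [15, 95, 64, 63, 66, 55]


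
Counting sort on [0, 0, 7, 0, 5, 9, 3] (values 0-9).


Input: [0, 0, 7, 0, 5, 9, 3]
Counts: [3, 0, 0, 1, 0, 1, 0, 1, 0, 1]

Sorted: [0, 0, 0, 3, 5, 7, 9]


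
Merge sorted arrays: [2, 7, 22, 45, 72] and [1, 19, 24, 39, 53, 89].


Take 1 from B
Take 2 from A
Take 7 from A
Take 19 from B
Take 22 from A
Take 24 from B
Take 39 from B
Take 45 from A
Take 53 from B
Take 72 from A

Merged: [1, 2, 7, 19, 22, 24, 39, 45, 53, 72, 89]


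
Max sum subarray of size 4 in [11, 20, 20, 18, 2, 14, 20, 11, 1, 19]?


[0:4]: 69
[1:5]: 60
[2:6]: 54
[3:7]: 54
[4:8]: 47
[5:9]: 46
[6:10]: 51

Max: 69 at [0:4]


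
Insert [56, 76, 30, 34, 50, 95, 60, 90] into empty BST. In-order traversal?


Insert 56: root
Insert 76: R from 56
Insert 30: L from 56
Insert 34: L from 56 -> R from 30
Insert 50: L from 56 -> R from 30 -> R from 34
Insert 95: R from 56 -> R from 76
Insert 60: R from 56 -> L from 76
Insert 90: R from 56 -> R from 76 -> L from 95

In-order: [30, 34, 50, 56, 60, 76, 90, 95]


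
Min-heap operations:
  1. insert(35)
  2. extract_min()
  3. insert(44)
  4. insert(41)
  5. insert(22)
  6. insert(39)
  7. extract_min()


insert(35) -> [35]
extract_min()->35, []
insert(44) -> [44]
insert(41) -> [41, 44]
insert(22) -> [22, 44, 41]
insert(39) -> [22, 39, 41, 44]
extract_min()->22, [39, 44, 41]

Final heap: [39, 44, 41]


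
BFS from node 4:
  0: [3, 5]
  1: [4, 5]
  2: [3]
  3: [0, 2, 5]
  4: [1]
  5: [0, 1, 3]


Visit 4, enqueue [1]
Visit 1, enqueue [5]
Visit 5, enqueue [0, 3]
Visit 0, enqueue []
Visit 3, enqueue [2]
Visit 2, enqueue []

BFS order: [4, 1, 5, 0, 3, 2]


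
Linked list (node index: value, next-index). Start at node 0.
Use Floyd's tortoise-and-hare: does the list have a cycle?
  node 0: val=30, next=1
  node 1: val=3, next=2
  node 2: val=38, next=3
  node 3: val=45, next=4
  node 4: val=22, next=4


Floyd's tortoise (slow, +1) and hare (fast, +2):
  init: slow=0, fast=0
  step 1: slow=1, fast=2
  step 2: slow=2, fast=4
  step 3: slow=3, fast=4
  step 4: slow=4, fast=4
  slow == fast at node 4: cycle detected

Cycle: yes


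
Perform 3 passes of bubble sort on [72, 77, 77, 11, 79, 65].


Initial: [72, 77, 77, 11, 79, 65]
Pass 1: [72, 77, 11, 77, 65, 79] (2 swaps)
Pass 2: [72, 11, 77, 65, 77, 79] (2 swaps)
Pass 3: [11, 72, 65, 77, 77, 79] (2 swaps)

After 3 passes: [11, 72, 65, 77, 77, 79]


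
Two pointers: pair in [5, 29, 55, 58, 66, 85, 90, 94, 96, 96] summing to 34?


lo=0(5)+hi=9(96)=101
lo=0(5)+hi=8(96)=101
lo=0(5)+hi=7(94)=99
lo=0(5)+hi=6(90)=95
lo=0(5)+hi=5(85)=90
lo=0(5)+hi=4(66)=71
lo=0(5)+hi=3(58)=63
lo=0(5)+hi=2(55)=60
lo=0(5)+hi=1(29)=34

Yes: 5+29=34


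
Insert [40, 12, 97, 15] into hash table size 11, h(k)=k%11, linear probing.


Insert 40: h=7 -> slot 7
Insert 12: h=1 -> slot 1
Insert 97: h=9 -> slot 9
Insert 15: h=4 -> slot 4

Table: [None, 12, None, None, 15, None, None, 40, None, 97, None]


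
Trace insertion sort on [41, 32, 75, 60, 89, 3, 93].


Initial: [41, 32, 75, 60, 89, 3, 93]
Insert 32: [32, 41, 75, 60, 89, 3, 93]
Insert 75: [32, 41, 75, 60, 89, 3, 93]
Insert 60: [32, 41, 60, 75, 89, 3, 93]
Insert 89: [32, 41, 60, 75, 89, 3, 93]
Insert 3: [3, 32, 41, 60, 75, 89, 93]
Insert 93: [3, 32, 41, 60, 75, 89, 93]

Sorted: [3, 32, 41, 60, 75, 89, 93]


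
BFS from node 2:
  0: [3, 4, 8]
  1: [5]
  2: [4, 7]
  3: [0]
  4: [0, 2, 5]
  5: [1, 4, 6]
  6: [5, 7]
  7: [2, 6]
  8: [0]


Visit 2, enqueue [4, 7]
Visit 4, enqueue [0, 5]
Visit 7, enqueue [6]
Visit 0, enqueue [3, 8]
Visit 5, enqueue [1]
Visit 6, enqueue []
Visit 3, enqueue []
Visit 8, enqueue []
Visit 1, enqueue []

BFS order: [2, 4, 7, 0, 5, 6, 3, 8, 1]


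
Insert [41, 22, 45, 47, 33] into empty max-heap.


Insert 41: [41]
Insert 22: [41, 22]
Insert 45: [45, 22, 41]
Insert 47: [47, 45, 41, 22]
Insert 33: [47, 45, 41, 22, 33]

Final heap: [47, 45, 41, 22, 33]


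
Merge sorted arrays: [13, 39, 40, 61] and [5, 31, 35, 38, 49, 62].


Take 5 from B
Take 13 from A
Take 31 from B
Take 35 from B
Take 38 from B
Take 39 from A
Take 40 from A
Take 49 from B
Take 61 from A

Merged: [5, 13, 31, 35, 38, 39, 40, 49, 61, 62]


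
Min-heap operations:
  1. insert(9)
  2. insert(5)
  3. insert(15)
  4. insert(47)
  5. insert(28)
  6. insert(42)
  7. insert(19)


insert(9) -> [9]
insert(5) -> [5, 9]
insert(15) -> [5, 9, 15]
insert(47) -> [5, 9, 15, 47]
insert(28) -> [5, 9, 15, 47, 28]
insert(42) -> [5, 9, 15, 47, 28, 42]
insert(19) -> [5, 9, 15, 47, 28, 42, 19]

Final heap: [5, 9, 15, 47, 28, 42, 19]


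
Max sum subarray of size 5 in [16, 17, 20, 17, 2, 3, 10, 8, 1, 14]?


[0:5]: 72
[1:6]: 59
[2:7]: 52
[3:8]: 40
[4:9]: 24
[5:10]: 36

Max: 72 at [0:5]


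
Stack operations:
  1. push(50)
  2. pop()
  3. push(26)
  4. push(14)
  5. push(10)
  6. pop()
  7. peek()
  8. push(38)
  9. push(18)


push(50) -> [50]
pop()->50, []
push(26) -> [26]
push(14) -> [26, 14]
push(10) -> [26, 14, 10]
pop()->10, [26, 14]
peek()->14
push(38) -> [26, 14, 38]
push(18) -> [26, 14, 38, 18]

Final stack: [26, 14, 38, 18]


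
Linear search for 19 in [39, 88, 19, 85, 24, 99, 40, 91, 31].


i=0: 39!=19
i=1: 88!=19
i=2: 19==19 found!

Found at 2, 3 comps


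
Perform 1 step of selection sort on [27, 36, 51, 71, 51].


Initial: [27, 36, 51, 71, 51]
Step 1: min=27 at 0
  Swap: [27, 36, 51, 71, 51]

After 1 step: [27, 36, 51, 71, 51]


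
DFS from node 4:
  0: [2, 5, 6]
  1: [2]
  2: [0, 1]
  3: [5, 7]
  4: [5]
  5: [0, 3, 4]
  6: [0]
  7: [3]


Visit 4, push [5]
Visit 5, push [3, 0]
Visit 0, push [6, 2]
Visit 2, push [1]
Visit 1, push []
Visit 6, push []
Visit 3, push [7]
Visit 7, push []

DFS order: [4, 5, 0, 2, 1, 6, 3, 7]


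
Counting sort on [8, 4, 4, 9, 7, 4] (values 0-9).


Input: [8, 4, 4, 9, 7, 4]
Counts: [0, 0, 0, 0, 3, 0, 0, 1, 1, 1]

Sorted: [4, 4, 4, 7, 8, 9]


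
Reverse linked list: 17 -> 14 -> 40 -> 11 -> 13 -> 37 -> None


Step 1: curr=17, set curr.next=prev(None) | reversed so far: 17
Step 2: curr=14, set curr.next=prev(17) | reversed so far: 14 -> 17
Step 3: curr=40, set curr.next=prev(14) | reversed so far: 40 -> 14 -> 17
Step 4: curr=11, set curr.next=prev(40) | reversed so far: 11 -> 40 -> 14 -> 17
Step 5: curr=13, set curr.next=prev(11) | reversed so far: 13 -> 11 -> 40 -> 14 -> 17
Step 6: curr=37, set curr.next=prev(13) | reversed so far: 37 -> 13 -> 11 -> 40 -> 14 -> 17

37 -> 13 -> 11 -> 40 -> 14 -> 17 -> None


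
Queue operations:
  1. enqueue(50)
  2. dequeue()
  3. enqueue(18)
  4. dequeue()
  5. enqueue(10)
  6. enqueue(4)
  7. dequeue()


enqueue(50) -> [50]
dequeue()->50, []
enqueue(18) -> [18]
dequeue()->18, []
enqueue(10) -> [10]
enqueue(4) -> [10, 4]
dequeue()->10, [4]

Final queue: [4]


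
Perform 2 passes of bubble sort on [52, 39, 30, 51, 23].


Initial: [52, 39, 30, 51, 23]
Pass 1: [39, 30, 51, 23, 52] (4 swaps)
Pass 2: [30, 39, 23, 51, 52] (2 swaps)

After 2 passes: [30, 39, 23, 51, 52]


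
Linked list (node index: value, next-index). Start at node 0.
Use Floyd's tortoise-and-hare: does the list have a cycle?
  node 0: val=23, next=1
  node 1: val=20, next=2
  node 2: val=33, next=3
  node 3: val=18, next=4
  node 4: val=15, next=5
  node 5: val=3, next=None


Floyd's tortoise (slow, +1) and hare (fast, +2):
  init: slow=0, fast=0
  step 1: slow=1, fast=2
  step 2: slow=2, fast=4
  step 3: fast 4->5->None, no cycle

Cycle: no


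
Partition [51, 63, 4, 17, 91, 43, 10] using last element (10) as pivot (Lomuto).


Pivot: 10
  4 <= 10: swap -> [4, 63, 51, 17, 91, 43, 10]
Place pivot at 1: [4, 10, 51, 17, 91, 43, 63]

Partitioned: [4, 10, 51, 17, 91, 43, 63]


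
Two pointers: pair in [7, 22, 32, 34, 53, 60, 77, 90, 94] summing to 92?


lo=0(7)+hi=8(94)=101
lo=0(7)+hi=7(90)=97
lo=0(7)+hi=6(77)=84
lo=1(22)+hi=6(77)=99
lo=1(22)+hi=5(60)=82
lo=2(32)+hi=5(60)=92

Yes: 32+60=92


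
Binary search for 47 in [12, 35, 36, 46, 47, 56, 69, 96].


Step 1: lo=0, hi=7, mid=3, val=46
Step 2: lo=4, hi=7, mid=5, val=56
Step 3: lo=4, hi=4, mid=4, val=47

Found at index 4


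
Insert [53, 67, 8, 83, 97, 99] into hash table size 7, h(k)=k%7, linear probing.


Insert 53: h=4 -> slot 4
Insert 67: h=4, 1 probes -> slot 5
Insert 8: h=1 -> slot 1
Insert 83: h=6 -> slot 6
Insert 97: h=6, 1 probes -> slot 0
Insert 99: h=1, 1 probes -> slot 2

Table: [97, 8, 99, None, 53, 67, 83]


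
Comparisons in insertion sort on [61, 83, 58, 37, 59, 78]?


Algorithm: insertion sort
Input: [61, 83, 58, 37, 59, 78]
Sorted: [37, 58, 59, 61, 78, 83]

11


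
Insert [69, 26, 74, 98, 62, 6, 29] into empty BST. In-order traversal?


Insert 69: root
Insert 26: L from 69
Insert 74: R from 69
Insert 98: R from 69 -> R from 74
Insert 62: L from 69 -> R from 26
Insert 6: L from 69 -> L from 26
Insert 29: L from 69 -> R from 26 -> L from 62

In-order: [6, 26, 29, 62, 69, 74, 98]


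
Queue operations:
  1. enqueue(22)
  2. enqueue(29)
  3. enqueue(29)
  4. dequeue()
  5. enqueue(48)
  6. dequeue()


enqueue(22) -> [22]
enqueue(29) -> [22, 29]
enqueue(29) -> [22, 29, 29]
dequeue()->22, [29, 29]
enqueue(48) -> [29, 29, 48]
dequeue()->29, [29, 48]

Final queue: [29, 48]


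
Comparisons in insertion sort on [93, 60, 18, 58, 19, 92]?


Algorithm: insertion sort
Input: [93, 60, 18, 58, 19, 92]
Sorted: [18, 19, 58, 60, 92, 93]

12


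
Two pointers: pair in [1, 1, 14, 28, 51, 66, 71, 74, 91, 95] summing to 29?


lo=0(1)+hi=9(95)=96
lo=0(1)+hi=8(91)=92
lo=0(1)+hi=7(74)=75
lo=0(1)+hi=6(71)=72
lo=0(1)+hi=5(66)=67
lo=0(1)+hi=4(51)=52
lo=0(1)+hi=3(28)=29

Yes: 1+28=29


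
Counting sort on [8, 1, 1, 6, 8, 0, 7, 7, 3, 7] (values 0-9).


Input: [8, 1, 1, 6, 8, 0, 7, 7, 3, 7]
Counts: [1, 2, 0, 1, 0, 0, 1, 3, 2, 0]

Sorted: [0, 1, 1, 3, 6, 7, 7, 7, 8, 8]


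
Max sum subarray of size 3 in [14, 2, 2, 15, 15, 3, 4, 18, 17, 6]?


[0:3]: 18
[1:4]: 19
[2:5]: 32
[3:6]: 33
[4:7]: 22
[5:8]: 25
[6:9]: 39
[7:10]: 41

Max: 41 at [7:10]


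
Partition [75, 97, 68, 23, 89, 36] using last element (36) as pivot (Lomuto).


Pivot: 36
  23 <= 36: swap -> [23, 97, 68, 75, 89, 36]
Place pivot at 1: [23, 36, 68, 75, 89, 97]

Partitioned: [23, 36, 68, 75, 89, 97]


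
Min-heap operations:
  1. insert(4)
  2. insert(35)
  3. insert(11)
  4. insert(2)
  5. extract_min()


insert(4) -> [4]
insert(35) -> [4, 35]
insert(11) -> [4, 35, 11]
insert(2) -> [2, 4, 11, 35]
extract_min()->2, [4, 35, 11]

Final heap: [4, 35, 11]


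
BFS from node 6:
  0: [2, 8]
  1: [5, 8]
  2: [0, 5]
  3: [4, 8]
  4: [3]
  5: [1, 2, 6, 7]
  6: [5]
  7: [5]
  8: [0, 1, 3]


Visit 6, enqueue [5]
Visit 5, enqueue [1, 2, 7]
Visit 1, enqueue [8]
Visit 2, enqueue [0]
Visit 7, enqueue []
Visit 8, enqueue [3]
Visit 0, enqueue []
Visit 3, enqueue [4]
Visit 4, enqueue []

BFS order: [6, 5, 1, 2, 7, 8, 0, 3, 4]


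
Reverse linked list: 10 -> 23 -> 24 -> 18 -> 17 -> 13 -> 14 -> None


Step 1: curr=10, set curr.next=prev(None) | reversed so far: 10
Step 2: curr=23, set curr.next=prev(10) | reversed so far: 23 -> 10
Step 3: curr=24, set curr.next=prev(23) | reversed so far: 24 -> 23 -> 10
Step 4: curr=18, set curr.next=prev(24) | reversed so far: 18 -> 24 -> 23 -> 10
Step 5: curr=17, set curr.next=prev(18) | reversed so far: 17 -> 18 -> 24 -> 23 -> 10
Step 6: curr=13, set curr.next=prev(17) | reversed so far: 13 -> 17 -> 18 -> 24 -> 23 -> 10
Step 7: curr=14, set curr.next=prev(13) | reversed so far: 14 -> 13 -> 17 -> 18 -> 24 -> 23 -> 10

14 -> 13 -> 17 -> 18 -> 24 -> 23 -> 10 -> None


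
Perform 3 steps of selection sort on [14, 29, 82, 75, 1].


Initial: [14, 29, 82, 75, 1]
Step 1: min=1 at 4
  Swap: [1, 29, 82, 75, 14]
Step 2: min=14 at 4
  Swap: [1, 14, 82, 75, 29]
Step 3: min=29 at 4
  Swap: [1, 14, 29, 75, 82]

After 3 steps: [1, 14, 29, 75, 82]


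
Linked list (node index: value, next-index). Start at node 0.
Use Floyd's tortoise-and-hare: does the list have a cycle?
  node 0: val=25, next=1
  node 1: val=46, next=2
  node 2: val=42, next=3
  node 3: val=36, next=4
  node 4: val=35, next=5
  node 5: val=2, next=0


Floyd's tortoise (slow, +1) and hare (fast, +2):
  init: slow=0, fast=0
  step 1: slow=1, fast=2
  step 2: slow=2, fast=4
  step 3: slow=3, fast=0
  step 4: slow=4, fast=2
  step 5: slow=5, fast=4
  step 6: slow=0, fast=0
  slow == fast at node 0: cycle detected

Cycle: yes


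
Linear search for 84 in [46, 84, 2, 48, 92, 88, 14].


i=0: 46!=84
i=1: 84==84 found!

Found at 1, 2 comps


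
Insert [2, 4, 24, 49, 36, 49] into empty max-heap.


Insert 2: [2]
Insert 4: [4, 2]
Insert 24: [24, 2, 4]
Insert 49: [49, 24, 4, 2]
Insert 36: [49, 36, 4, 2, 24]
Insert 49: [49, 36, 49, 2, 24, 4]

Final heap: [49, 36, 49, 2, 24, 4]


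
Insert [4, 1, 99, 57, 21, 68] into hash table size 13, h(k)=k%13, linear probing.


Insert 4: h=4 -> slot 4
Insert 1: h=1 -> slot 1
Insert 99: h=8 -> slot 8
Insert 57: h=5 -> slot 5
Insert 21: h=8, 1 probes -> slot 9
Insert 68: h=3 -> slot 3

Table: [None, 1, None, 68, 4, 57, None, None, 99, 21, None, None, None]


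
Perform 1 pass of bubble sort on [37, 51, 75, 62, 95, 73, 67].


Initial: [37, 51, 75, 62, 95, 73, 67]
Pass 1: [37, 51, 62, 75, 73, 67, 95] (3 swaps)

After 1 pass: [37, 51, 62, 75, 73, 67, 95]


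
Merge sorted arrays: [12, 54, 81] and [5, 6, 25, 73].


Take 5 from B
Take 6 from B
Take 12 from A
Take 25 from B
Take 54 from A
Take 73 from B

Merged: [5, 6, 12, 25, 54, 73, 81]


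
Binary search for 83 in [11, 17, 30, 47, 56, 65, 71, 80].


Step 1: lo=0, hi=7, mid=3, val=47
Step 2: lo=4, hi=7, mid=5, val=65
Step 3: lo=6, hi=7, mid=6, val=71
Step 4: lo=7, hi=7, mid=7, val=80

Not found


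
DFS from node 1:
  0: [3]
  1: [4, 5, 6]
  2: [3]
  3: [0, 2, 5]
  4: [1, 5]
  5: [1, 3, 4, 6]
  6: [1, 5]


Visit 1, push [6, 5, 4]
Visit 4, push [5]
Visit 5, push [6, 3]
Visit 3, push [2, 0]
Visit 0, push []
Visit 2, push []
Visit 6, push []

DFS order: [1, 4, 5, 3, 0, 2, 6]


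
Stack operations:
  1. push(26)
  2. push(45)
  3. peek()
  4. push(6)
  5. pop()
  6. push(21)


push(26) -> [26]
push(45) -> [26, 45]
peek()->45
push(6) -> [26, 45, 6]
pop()->6, [26, 45]
push(21) -> [26, 45, 21]

Final stack: [26, 45, 21]


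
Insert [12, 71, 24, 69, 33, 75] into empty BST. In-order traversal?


Insert 12: root
Insert 71: R from 12
Insert 24: R from 12 -> L from 71
Insert 69: R from 12 -> L from 71 -> R from 24
Insert 33: R from 12 -> L from 71 -> R from 24 -> L from 69
Insert 75: R from 12 -> R from 71

In-order: [12, 24, 33, 69, 71, 75]


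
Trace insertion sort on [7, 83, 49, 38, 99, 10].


Initial: [7, 83, 49, 38, 99, 10]
Insert 83: [7, 83, 49, 38, 99, 10]
Insert 49: [7, 49, 83, 38, 99, 10]
Insert 38: [7, 38, 49, 83, 99, 10]
Insert 99: [7, 38, 49, 83, 99, 10]
Insert 10: [7, 10, 38, 49, 83, 99]

Sorted: [7, 10, 38, 49, 83, 99]


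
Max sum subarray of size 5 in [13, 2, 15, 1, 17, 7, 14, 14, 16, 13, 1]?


[0:5]: 48
[1:6]: 42
[2:7]: 54
[3:8]: 53
[4:9]: 68
[5:10]: 64
[6:11]: 58

Max: 68 at [4:9]


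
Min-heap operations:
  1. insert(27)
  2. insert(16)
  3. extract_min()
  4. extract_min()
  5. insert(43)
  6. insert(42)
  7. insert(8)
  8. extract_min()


insert(27) -> [27]
insert(16) -> [16, 27]
extract_min()->16, [27]
extract_min()->27, []
insert(43) -> [43]
insert(42) -> [42, 43]
insert(8) -> [8, 43, 42]
extract_min()->8, [42, 43]

Final heap: [42, 43]


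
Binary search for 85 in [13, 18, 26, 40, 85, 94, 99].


Step 1: lo=0, hi=6, mid=3, val=40
Step 2: lo=4, hi=6, mid=5, val=94
Step 3: lo=4, hi=4, mid=4, val=85

Found at index 4


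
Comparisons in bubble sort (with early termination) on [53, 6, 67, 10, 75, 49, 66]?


Algorithm: bubble sort (with early termination)
Input: [53, 6, 67, 10, 75, 49, 66]
Sorted: [6, 10, 49, 53, 66, 67, 75]

18


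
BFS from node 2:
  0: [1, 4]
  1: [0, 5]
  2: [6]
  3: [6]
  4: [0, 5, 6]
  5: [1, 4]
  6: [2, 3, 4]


Visit 2, enqueue [6]
Visit 6, enqueue [3, 4]
Visit 3, enqueue []
Visit 4, enqueue [0, 5]
Visit 0, enqueue [1]
Visit 5, enqueue []
Visit 1, enqueue []

BFS order: [2, 6, 3, 4, 0, 5, 1]


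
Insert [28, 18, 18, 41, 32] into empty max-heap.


Insert 28: [28]
Insert 18: [28, 18]
Insert 18: [28, 18, 18]
Insert 41: [41, 28, 18, 18]
Insert 32: [41, 32, 18, 18, 28]

Final heap: [41, 32, 18, 18, 28]


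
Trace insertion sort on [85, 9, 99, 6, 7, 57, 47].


Initial: [85, 9, 99, 6, 7, 57, 47]
Insert 9: [9, 85, 99, 6, 7, 57, 47]
Insert 99: [9, 85, 99, 6, 7, 57, 47]
Insert 6: [6, 9, 85, 99, 7, 57, 47]
Insert 7: [6, 7, 9, 85, 99, 57, 47]
Insert 57: [6, 7, 9, 57, 85, 99, 47]
Insert 47: [6, 7, 9, 47, 57, 85, 99]

Sorted: [6, 7, 9, 47, 57, 85, 99]


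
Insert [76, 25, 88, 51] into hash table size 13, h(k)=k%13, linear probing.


Insert 76: h=11 -> slot 11
Insert 25: h=12 -> slot 12
Insert 88: h=10 -> slot 10
Insert 51: h=12, 1 probes -> slot 0

Table: [51, None, None, None, None, None, None, None, None, None, 88, 76, 25]


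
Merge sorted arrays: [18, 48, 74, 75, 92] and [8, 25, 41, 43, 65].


Take 8 from B
Take 18 from A
Take 25 from B
Take 41 from B
Take 43 from B
Take 48 from A
Take 65 from B

Merged: [8, 18, 25, 41, 43, 48, 65, 74, 75, 92]


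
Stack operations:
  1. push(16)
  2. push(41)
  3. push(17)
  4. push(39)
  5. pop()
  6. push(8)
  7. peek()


push(16) -> [16]
push(41) -> [16, 41]
push(17) -> [16, 41, 17]
push(39) -> [16, 41, 17, 39]
pop()->39, [16, 41, 17]
push(8) -> [16, 41, 17, 8]
peek()->8

Final stack: [16, 41, 17, 8]


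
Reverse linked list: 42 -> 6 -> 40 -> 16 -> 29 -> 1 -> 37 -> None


Step 1: curr=42, set curr.next=prev(None) | reversed so far: 42
Step 2: curr=6, set curr.next=prev(42) | reversed so far: 6 -> 42
Step 3: curr=40, set curr.next=prev(6) | reversed so far: 40 -> 6 -> 42
Step 4: curr=16, set curr.next=prev(40) | reversed so far: 16 -> 40 -> 6 -> 42
Step 5: curr=29, set curr.next=prev(16) | reversed so far: 29 -> 16 -> 40 -> 6 -> 42
Step 6: curr=1, set curr.next=prev(29) | reversed so far: 1 -> 29 -> 16 -> 40 -> 6 -> 42
Step 7: curr=37, set curr.next=prev(1) | reversed so far: 37 -> 1 -> 29 -> 16 -> 40 -> 6 -> 42

37 -> 1 -> 29 -> 16 -> 40 -> 6 -> 42 -> None


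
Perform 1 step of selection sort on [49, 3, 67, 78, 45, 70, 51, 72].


Initial: [49, 3, 67, 78, 45, 70, 51, 72]
Step 1: min=3 at 1
  Swap: [3, 49, 67, 78, 45, 70, 51, 72]

After 1 step: [3, 49, 67, 78, 45, 70, 51, 72]


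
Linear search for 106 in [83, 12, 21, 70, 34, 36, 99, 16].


i=0: 83!=106
i=1: 12!=106
i=2: 21!=106
i=3: 70!=106
i=4: 34!=106
i=5: 36!=106
i=6: 99!=106
i=7: 16!=106

Not found, 8 comps


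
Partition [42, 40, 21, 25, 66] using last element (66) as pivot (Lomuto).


Pivot: 66
  42 <= 66: advance i (no swap)
  40 <= 66: advance i (no swap)
  21 <= 66: advance i (no swap)
  25 <= 66: advance i (no swap)
Place pivot at 4: [42, 40, 21, 25, 66]

Partitioned: [42, 40, 21, 25, 66]


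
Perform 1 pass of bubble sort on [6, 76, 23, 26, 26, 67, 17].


Initial: [6, 76, 23, 26, 26, 67, 17]
Pass 1: [6, 23, 26, 26, 67, 17, 76] (5 swaps)

After 1 pass: [6, 23, 26, 26, 67, 17, 76]


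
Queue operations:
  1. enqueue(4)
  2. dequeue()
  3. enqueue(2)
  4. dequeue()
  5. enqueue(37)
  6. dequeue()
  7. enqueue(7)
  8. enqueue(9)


enqueue(4) -> [4]
dequeue()->4, []
enqueue(2) -> [2]
dequeue()->2, []
enqueue(37) -> [37]
dequeue()->37, []
enqueue(7) -> [7]
enqueue(9) -> [7, 9]

Final queue: [7, 9]


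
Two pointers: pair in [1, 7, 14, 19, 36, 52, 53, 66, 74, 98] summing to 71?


lo=0(1)+hi=9(98)=99
lo=0(1)+hi=8(74)=75
lo=0(1)+hi=7(66)=67
lo=1(7)+hi=7(66)=73
lo=1(7)+hi=6(53)=60
lo=2(14)+hi=6(53)=67
lo=3(19)+hi=6(53)=72
lo=3(19)+hi=5(52)=71

Yes: 19+52=71


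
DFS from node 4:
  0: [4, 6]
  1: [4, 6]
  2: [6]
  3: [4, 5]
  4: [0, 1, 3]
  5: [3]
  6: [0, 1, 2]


Visit 4, push [3, 1, 0]
Visit 0, push [6]
Visit 6, push [2, 1]
Visit 1, push []
Visit 2, push []
Visit 3, push [5]
Visit 5, push []

DFS order: [4, 0, 6, 1, 2, 3, 5]


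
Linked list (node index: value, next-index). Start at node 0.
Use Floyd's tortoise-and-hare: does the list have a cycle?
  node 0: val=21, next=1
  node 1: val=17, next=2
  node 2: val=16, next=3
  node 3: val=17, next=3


Floyd's tortoise (slow, +1) and hare (fast, +2):
  init: slow=0, fast=0
  step 1: slow=1, fast=2
  step 2: slow=2, fast=3
  step 3: slow=3, fast=3
  slow == fast at node 3: cycle detected

Cycle: yes


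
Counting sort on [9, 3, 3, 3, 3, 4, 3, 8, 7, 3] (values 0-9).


Input: [9, 3, 3, 3, 3, 4, 3, 8, 7, 3]
Counts: [0, 0, 0, 6, 1, 0, 0, 1, 1, 1]

Sorted: [3, 3, 3, 3, 3, 3, 4, 7, 8, 9]


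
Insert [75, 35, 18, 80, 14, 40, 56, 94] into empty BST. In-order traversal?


Insert 75: root
Insert 35: L from 75
Insert 18: L from 75 -> L from 35
Insert 80: R from 75
Insert 14: L from 75 -> L from 35 -> L from 18
Insert 40: L from 75 -> R from 35
Insert 56: L from 75 -> R from 35 -> R from 40
Insert 94: R from 75 -> R from 80

In-order: [14, 18, 35, 40, 56, 75, 80, 94]
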